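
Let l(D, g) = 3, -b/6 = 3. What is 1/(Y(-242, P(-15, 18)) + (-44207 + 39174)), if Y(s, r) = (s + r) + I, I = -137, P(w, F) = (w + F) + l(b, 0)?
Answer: -1/5406 ≈ -0.00018498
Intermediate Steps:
b = -18 (b = -6*3 = -18)
P(w, F) = 3 + F + w (P(w, F) = (w + F) + 3 = (F + w) + 3 = 3 + F + w)
Y(s, r) = -137 + r + s (Y(s, r) = (s + r) - 137 = (r + s) - 137 = -137 + r + s)
1/(Y(-242, P(-15, 18)) + (-44207 + 39174)) = 1/((-137 + (3 + 18 - 15) - 242) + (-44207 + 39174)) = 1/((-137 + 6 - 242) - 5033) = 1/(-373 - 5033) = 1/(-5406) = -1/5406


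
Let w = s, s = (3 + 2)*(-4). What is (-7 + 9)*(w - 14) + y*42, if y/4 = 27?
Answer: 4468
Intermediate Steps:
y = 108 (y = 4*27 = 108)
s = -20 (s = 5*(-4) = -20)
w = -20
(-7 + 9)*(w - 14) + y*42 = (-7 + 9)*(-20 - 14) + 108*42 = 2*(-34) + 4536 = -68 + 4536 = 4468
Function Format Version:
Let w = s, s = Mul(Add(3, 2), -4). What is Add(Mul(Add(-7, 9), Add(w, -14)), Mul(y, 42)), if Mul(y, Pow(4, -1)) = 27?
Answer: 4468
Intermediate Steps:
y = 108 (y = Mul(4, 27) = 108)
s = -20 (s = Mul(5, -4) = -20)
w = -20
Add(Mul(Add(-7, 9), Add(w, -14)), Mul(y, 42)) = Add(Mul(Add(-7, 9), Add(-20, -14)), Mul(108, 42)) = Add(Mul(2, -34), 4536) = Add(-68, 4536) = 4468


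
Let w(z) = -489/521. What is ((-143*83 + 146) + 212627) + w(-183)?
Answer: 104670495/521 ≈ 2.0090e+5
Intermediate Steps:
w(z) = -489/521 (w(z) = -489*1/521 = -489/521)
((-143*83 + 146) + 212627) + w(-183) = ((-143*83 + 146) + 212627) - 489/521 = ((-11869 + 146) + 212627) - 489/521 = (-11723 + 212627) - 489/521 = 200904 - 489/521 = 104670495/521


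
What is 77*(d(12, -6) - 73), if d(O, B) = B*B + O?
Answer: -1925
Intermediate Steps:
d(O, B) = O + B² (d(O, B) = B² + O = O + B²)
77*(d(12, -6) - 73) = 77*((12 + (-6)²) - 73) = 77*((12 + 36) - 73) = 77*(48 - 73) = 77*(-25) = -1925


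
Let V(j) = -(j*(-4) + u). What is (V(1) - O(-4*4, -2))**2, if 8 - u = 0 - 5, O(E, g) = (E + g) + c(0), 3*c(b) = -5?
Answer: 1024/9 ≈ 113.78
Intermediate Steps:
c(b) = -5/3 (c(b) = (1/3)*(-5) = -5/3)
O(E, g) = -5/3 + E + g (O(E, g) = (E + g) - 5/3 = -5/3 + E + g)
u = 13 (u = 8 - (0 - 5) = 8 - 1*(-5) = 8 + 5 = 13)
V(j) = -13 + 4*j (V(j) = -(j*(-4) + 13) = -(-4*j + 13) = -(13 - 4*j) = -13 + 4*j)
(V(1) - O(-4*4, -2))**2 = ((-13 + 4*1) - (-5/3 - 4*4 - 2))**2 = ((-13 + 4) - (-5/3 - 16 - 2))**2 = (-9 - 1*(-59/3))**2 = (-9 + 59/3)**2 = (32/3)**2 = 1024/9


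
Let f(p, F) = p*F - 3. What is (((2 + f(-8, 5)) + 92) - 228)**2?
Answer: 31329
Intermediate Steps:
f(p, F) = -3 + F*p (f(p, F) = F*p - 3 = -3 + F*p)
(((2 + f(-8, 5)) + 92) - 228)**2 = (((2 + (-3 + 5*(-8))) + 92) - 228)**2 = (((2 + (-3 - 40)) + 92) - 228)**2 = (((2 - 43) + 92) - 228)**2 = ((-41 + 92) - 228)**2 = (51 - 228)**2 = (-177)**2 = 31329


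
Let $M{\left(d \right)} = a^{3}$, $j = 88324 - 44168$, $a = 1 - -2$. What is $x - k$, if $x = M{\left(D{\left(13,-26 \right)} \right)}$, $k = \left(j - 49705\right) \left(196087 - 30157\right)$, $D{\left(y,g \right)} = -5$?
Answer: $920745597$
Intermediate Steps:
$a = 3$ ($a = 1 + 2 = 3$)
$j = 44156$ ($j = 88324 - 44168 = 44156$)
$M{\left(d \right)} = 27$ ($M{\left(d \right)} = 3^{3} = 27$)
$k = -920745570$ ($k = \left(44156 - 49705\right) \left(196087 - 30157\right) = \left(-5549\right) 165930 = -920745570$)
$x = 27$
$x - k = 27 - -920745570 = 27 + 920745570 = 920745597$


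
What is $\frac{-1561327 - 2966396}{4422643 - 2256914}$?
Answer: $- \frac{4527723}{2165729} \approx -2.0906$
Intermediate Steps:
$\frac{-1561327 - 2966396}{4422643 - 2256914} = - \frac{4527723}{2165729}$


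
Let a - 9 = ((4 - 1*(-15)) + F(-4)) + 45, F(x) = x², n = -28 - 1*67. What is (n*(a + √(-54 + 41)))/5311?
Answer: -8455/5311 - 95*I*√13/5311 ≈ -1.592 - 0.064494*I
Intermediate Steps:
n = -95 (n = -28 - 67 = -95)
a = 89 (a = 9 + (((4 - 1*(-15)) + (-4)²) + 45) = 9 + (((4 + 15) + 16) + 45) = 9 + ((19 + 16) + 45) = 9 + (35 + 45) = 9 + 80 = 89)
(n*(a + √(-54 + 41)))/5311 = -95*(89 + √(-54 + 41))/5311 = -95*(89 + √(-13))*(1/5311) = -95*(89 + I*√13)*(1/5311) = (-8455 - 95*I*√13)*(1/5311) = -8455/5311 - 95*I*√13/5311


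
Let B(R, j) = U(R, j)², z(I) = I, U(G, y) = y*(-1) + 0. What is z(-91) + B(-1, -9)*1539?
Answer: 124568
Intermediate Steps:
U(G, y) = -y (U(G, y) = -y + 0 = -y)
B(R, j) = j² (B(R, j) = (-j)² = j²)
z(-91) + B(-1, -9)*1539 = -91 + (-9)²*1539 = -91 + 81*1539 = -91 + 124659 = 124568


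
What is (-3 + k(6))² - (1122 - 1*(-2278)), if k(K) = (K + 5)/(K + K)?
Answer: -488975/144 ≈ -3395.7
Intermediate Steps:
k(K) = (5 + K)/(2*K) (k(K) = (5 + K)/((2*K)) = (5 + K)*(1/(2*K)) = (5 + K)/(2*K))
(-3 + k(6))² - (1122 - 1*(-2278)) = (-3 + (½)*(5 + 6)/6)² - (1122 - 1*(-2278)) = (-3 + (½)*(⅙)*11)² - (1122 + 2278) = (-3 + 11/12)² - 1*3400 = (-25/12)² - 3400 = 625/144 - 3400 = -488975/144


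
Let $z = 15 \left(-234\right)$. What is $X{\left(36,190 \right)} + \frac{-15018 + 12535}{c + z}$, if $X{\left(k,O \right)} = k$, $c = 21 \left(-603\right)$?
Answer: $\frac{584711}{16173} \approx 36.154$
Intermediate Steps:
$c = -12663$
$z = -3510$
$X{\left(36,190 \right)} + \frac{-15018 + 12535}{c + z} = 36 + \frac{-15018 + 12535}{-12663 - 3510} = 36 - \frac{2483}{-16173} = 36 - - \frac{2483}{16173} = 36 + \frac{2483}{16173} = \frac{584711}{16173}$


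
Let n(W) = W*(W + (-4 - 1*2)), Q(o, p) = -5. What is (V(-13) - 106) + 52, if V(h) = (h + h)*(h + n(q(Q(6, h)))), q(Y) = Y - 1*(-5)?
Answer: 284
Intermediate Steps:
q(Y) = 5 + Y (q(Y) = Y + 5 = 5 + Y)
n(W) = W*(-6 + W) (n(W) = W*(W + (-4 - 2)) = W*(W - 6) = W*(-6 + W))
V(h) = 2*h² (V(h) = (h + h)*(h + (5 - 5)*(-6 + (5 - 5))) = (2*h)*(h + 0*(-6 + 0)) = (2*h)*(h + 0*(-6)) = (2*h)*(h + 0) = (2*h)*h = 2*h²)
(V(-13) - 106) + 52 = (2*(-13)² - 106) + 52 = (2*169 - 106) + 52 = (338 - 106) + 52 = 232 + 52 = 284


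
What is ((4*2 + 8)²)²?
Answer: 65536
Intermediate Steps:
((4*2 + 8)²)² = ((8 + 8)²)² = (16²)² = 256² = 65536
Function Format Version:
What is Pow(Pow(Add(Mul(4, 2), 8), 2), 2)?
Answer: 65536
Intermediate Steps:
Pow(Pow(Add(Mul(4, 2), 8), 2), 2) = Pow(Pow(Add(8, 8), 2), 2) = Pow(Pow(16, 2), 2) = Pow(256, 2) = 65536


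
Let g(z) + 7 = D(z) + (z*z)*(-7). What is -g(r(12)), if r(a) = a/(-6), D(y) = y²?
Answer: 31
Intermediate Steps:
r(a) = -a/6 (r(a) = a*(-⅙) = -a/6)
g(z) = -7 - 6*z² (g(z) = -7 + (z² + (z*z)*(-7)) = -7 + (z² + z²*(-7)) = -7 + (z² - 7*z²) = -7 - 6*z²)
-g(r(12)) = -(-7 - 6*(-⅙*12)²) = -(-7 - 6*(-2)²) = -(-7 - 6*4) = -(-7 - 24) = -1*(-31) = 31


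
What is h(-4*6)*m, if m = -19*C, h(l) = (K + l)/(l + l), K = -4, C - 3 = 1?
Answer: -133/3 ≈ -44.333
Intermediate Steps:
C = 4 (C = 3 + 1 = 4)
h(l) = (-4 + l)/(2*l) (h(l) = (-4 + l)/(l + l) = (-4 + l)/((2*l)) = (-4 + l)*(1/(2*l)) = (-4 + l)/(2*l))
m = -76 (m = -19*4 = -76)
h(-4*6)*m = ((-4 - 4*6)/(2*((-4*6))))*(-76) = ((½)*(-4 - 24)/(-24))*(-76) = ((½)*(-1/24)*(-28))*(-76) = (7/12)*(-76) = -133/3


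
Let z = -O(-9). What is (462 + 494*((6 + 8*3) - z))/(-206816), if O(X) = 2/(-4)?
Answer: -15035/206816 ≈ -0.072698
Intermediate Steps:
O(X) = -½ (O(X) = 2*(-¼) = -½)
z = ½ (z = -1*(-½) = ½ ≈ 0.50000)
(462 + 494*((6 + 8*3) - z))/(-206816) = (462 + 494*((6 + 8*3) - 1*½))/(-206816) = (462 + 494*((6 + 24) - ½))*(-1/206816) = (462 + 494*(30 - ½))*(-1/206816) = (462 + 494*(59/2))*(-1/206816) = (462 + 14573)*(-1/206816) = 15035*(-1/206816) = -15035/206816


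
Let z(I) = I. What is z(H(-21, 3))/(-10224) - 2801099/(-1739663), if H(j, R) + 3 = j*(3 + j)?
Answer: 9328687517/5928771504 ≈ 1.5735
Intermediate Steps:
H(j, R) = -3 + j*(3 + j)
z(H(-21, 3))/(-10224) - 2801099/(-1739663) = (-3 + (-21)² + 3*(-21))/(-10224) - 2801099/(-1739663) = (-3 + 441 - 63)*(-1/10224) - 2801099*(-1/1739663) = 375*(-1/10224) + 2801099/1739663 = -125/3408 + 2801099/1739663 = 9328687517/5928771504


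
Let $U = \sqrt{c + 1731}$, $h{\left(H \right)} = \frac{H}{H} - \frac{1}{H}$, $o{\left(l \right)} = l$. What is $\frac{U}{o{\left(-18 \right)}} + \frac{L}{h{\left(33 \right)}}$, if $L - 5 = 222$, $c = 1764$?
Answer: $\frac{7491}{32} - \frac{\sqrt{3495}}{18} \approx 230.81$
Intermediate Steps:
$h{\left(H \right)} = 1 - \frac{1}{H}$
$L = 227$ ($L = 5 + 222 = 227$)
$U = \sqrt{3495}$ ($U = \sqrt{1764 + 1731} = \sqrt{3495} \approx 59.119$)
$\frac{U}{o{\left(-18 \right)}} + \frac{L}{h{\left(33 \right)}} = \frac{\sqrt{3495}}{-18} + \frac{227}{\frac{1}{33} \left(-1 + 33\right)} = \sqrt{3495} \left(- \frac{1}{18}\right) + \frac{227}{\frac{1}{33} \cdot 32} = - \frac{\sqrt{3495}}{18} + \frac{227}{\frac{32}{33}} = - \frac{\sqrt{3495}}{18} + 227 \cdot \frac{33}{32} = - \frac{\sqrt{3495}}{18} + \frac{7491}{32} = \frac{7491}{32} - \frac{\sqrt{3495}}{18}$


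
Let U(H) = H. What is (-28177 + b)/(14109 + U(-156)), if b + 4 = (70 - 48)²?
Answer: -27697/13953 ≈ -1.9850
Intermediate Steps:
b = 480 (b = -4 + (70 - 48)² = -4 + 22² = -4 + 484 = 480)
(-28177 + b)/(14109 + U(-156)) = (-28177 + 480)/(14109 - 156) = -27697/13953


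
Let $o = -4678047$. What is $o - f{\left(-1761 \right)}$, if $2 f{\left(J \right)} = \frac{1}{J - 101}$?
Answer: $- \frac{17421047027}{3724} \approx -4.678 \cdot 10^{6}$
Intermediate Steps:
$f{\left(J \right)} = \frac{1}{2 \left(-101 + J\right)}$ ($f{\left(J \right)} = \frac{1}{2 \left(J - 101\right)} = \frac{1}{2 \left(-101 + J\right)}$)
$o - f{\left(-1761 \right)} = -4678047 - \frac{1}{2 \left(-101 - 1761\right)} = -4678047 - \frac{1}{2 \left(-1862\right)} = -4678047 - \frac{1}{2} \left(- \frac{1}{1862}\right) = -4678047 - - \frac{1}{3724} = -4678047 + \frac{1}{3724} = - \frac{17421047027}{3724}$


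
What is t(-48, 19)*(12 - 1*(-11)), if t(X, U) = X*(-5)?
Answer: 5520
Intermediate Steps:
t(X, U) = -5*X
t(-48, 19)*(12 - 1*(-11)) = (-5*(-48))*(12 - 1*(-11)) = 240*(12 + 11) = 240*23 = 5520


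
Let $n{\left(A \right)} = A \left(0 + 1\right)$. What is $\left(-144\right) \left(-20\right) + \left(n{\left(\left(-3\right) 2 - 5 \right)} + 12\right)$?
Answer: $2881$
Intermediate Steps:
$n{\left(A \right)} = A$ ($n{\left(A \right)} = A 1 = A$)
$\left(-144\right) \left(-20\right) + \left(n{\left(\left(-3\right) 2 - 5 \right)} + 12\right) = \left(-144\right) \left(-20\right) + \left(\left(\left(-3\right) 2 - 5\right) + 12\right) = 2880 + \left(\left(-6 - 5\right) + 12\right) = 2880 + \left(-11 + 12\right) = 2880 + 1 = 2881$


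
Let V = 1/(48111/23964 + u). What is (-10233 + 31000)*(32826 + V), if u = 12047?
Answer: 65611665933698162/96247473 ≈ 6.8170e+8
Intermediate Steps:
V = 7988/96247473 (V = 1/(48111/23964 + 12047) = 1/(48111*(1/23964) + 12047) = 1/(16037/7988 + 12047) = 1/(96247473/7988) = 7988/96247473 ≈ 8.2994e-5)
(-10233 + 31000)*(32826 + V) = (-10233 + 31000)*(32826 + 7988/96247473) = 20767*(3159419556686/96247473) = 65611665933698162/96247473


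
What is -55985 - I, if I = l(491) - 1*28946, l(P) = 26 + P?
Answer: -27556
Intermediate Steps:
I = -28429 (I = (26 + 491) - 1*28946 = 517 - 28946 = -28429)
-55985 - I = -55985 - 1*(-28429) = -55985 + 28429 = -27556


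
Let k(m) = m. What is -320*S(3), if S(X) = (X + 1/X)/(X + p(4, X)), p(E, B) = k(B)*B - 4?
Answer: -400/3 ≈ -133.33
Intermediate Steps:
p(E, B) = -4 + B² (p(E, B) = B*B - 4 = B² - 4 = -4 + B²)
S(X) = (X + 1/X)/(-4 + X + X²) (S(X) = (X + 1/X)/(X + (-4 + X²)) = (X + 1/X)/(-4 + X + X²))
-320*S(3) = -320*(1 + 3²)/(3*(-4 + 3 + 3²)) = -320*(1 + 9)/(3*(-4 + 3 + 9)) = -320*10/(3*8) = -320*5/12 = -400/3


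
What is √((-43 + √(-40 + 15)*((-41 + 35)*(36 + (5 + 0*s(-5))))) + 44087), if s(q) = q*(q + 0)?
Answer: √(44044 - 1230*I) ≈ 209.89 - 2.93*I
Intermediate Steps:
s(q) = q² (s(q) = q*q = q²)
√((-43 + √(-40 + 15)*((-41 + 35)*(36 + (5 + 0*s(-5))))) + 44087) = √((-43 + √(-40 + 15)*((-41 + 35)*(36 + (5 + 0*(-5)²)))) + 44087) = √((-43 + √(-25)*(-6*(36 + (5 + 0*25)))) + 44087) = √((-43 + (5*I)*(-6*(36 + (5 + 0)))) + 44087) = √((-43 + (5*I)*(-6*(36 + 5))) + 44087) = √((-43 + (5*I)*(-6*41)) + 44087) = √((-43 + (5*I)*(-246)) + 44087) = √((-43 - 1230*I) + 44087) = √(44044 - 1230*I)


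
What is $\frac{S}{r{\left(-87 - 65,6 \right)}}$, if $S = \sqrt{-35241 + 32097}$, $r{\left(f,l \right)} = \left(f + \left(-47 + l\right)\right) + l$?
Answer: $- \frac{2 i \sqrt{786}}{187} \approx - 0.29985 i$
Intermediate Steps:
$r{\left(f,l \right)} = -47 + f + 2 l$ ($r{\left(f,l \right)} = \left(-47 + f + l\right) + l = -47 + f + 2 l$)
$S = 2 i \sqrt{786}$ ($S = \sqrt{-3144} = 2 i \sqrt{786} \approx 56.071 i$)
$\frac{S}{r{\left(-87 - 65,6 \right)}} = \frac{2 i \sqrt{786}}{-47 - 152 + 2 \cdot 6} = \frac{2 i \sqrt{786}}{-47 - 152 + 12} = \frac{2 i \sqrt{786}}{-187} = 2 i \sqrt{786} \left(- \frac{1}{187}\right) = - \frac{2 i \sqrt{786}}{187}$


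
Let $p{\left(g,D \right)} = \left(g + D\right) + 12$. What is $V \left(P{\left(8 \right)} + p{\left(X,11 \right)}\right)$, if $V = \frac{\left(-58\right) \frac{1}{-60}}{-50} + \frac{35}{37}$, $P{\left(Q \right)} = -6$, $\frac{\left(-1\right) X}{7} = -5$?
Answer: $\frac{668551}{13875} \approx 48.184$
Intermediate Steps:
$X = 35$ ($X = \left(-7\right) \left(-5\right) = 35$)
$p{\left(g,D \right)} = 12 + D + g$ ($p{\left(g,D \right)} = \left(D + g\right) + 12 = 12 + D + g$)
$V = \frac{51427}{55500}$ ($V = \left(-58\right) \left(- \frac{1}{60}\right) \left(- \frac{1}{50}\right) + 35 \cdot \frac{1}{37} = \frac{29}{30} \left(- \frac{1}{50}\right) + \frac{35}{37} = - \frac{29}{1500} + \frac{35}{37} = \frac{51427}{55500} \approx 0.92661$)
$V \left(P{\left(8 \right)} + p{\left(X,11 \right)}\right) = \frac{51427 \left(-6 + \left(12 + 11 + 35\right)\right)}{55500} = \frac{51427 \left(-6 + 58\right)}{55500} = \frac{51427}{55500} \cdot 52 = \frac{668551}{13875}$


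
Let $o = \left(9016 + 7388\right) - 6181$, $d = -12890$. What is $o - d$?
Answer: $23113$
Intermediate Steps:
$o = 10223$ ($o = 16404 - 6181 = 10223$)
$o - d = 10223 - -12890 = 10223 + 12890 = 23113$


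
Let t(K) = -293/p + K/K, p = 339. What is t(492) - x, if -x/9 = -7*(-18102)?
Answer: 386604460/339 ≈ 1.1404e+6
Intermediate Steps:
x = -1140426 (x = -(-63)*(-18102) = -9*126714 = -1140426)
t(K) = 46/339 (t(K) = -293/339 + K/K = -293*1/339 + 1 = -293/339 + 1 = 46/339)
t(492) - x = 46/339 - 1*(-1140426) = 46/339 + 1140426 = 386604460/339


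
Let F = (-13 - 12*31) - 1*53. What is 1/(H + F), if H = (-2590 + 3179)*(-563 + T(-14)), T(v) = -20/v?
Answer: -7/2318425 ≈ -3.0193e-6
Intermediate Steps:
H = -2315359/7 (H = (-2590 + 3179)*(-563 - 20/(-14)) = 589*(-563 - 20*(-1/14)) = 589*(-563 + 10/7) = 589*(-3931/7) = -2315359/7 ≈ -3.3077e+5)
F = -438 (F = (-13 - 372) - 53 = -385 - 53 = -438)
1/(H + F) = 1/(-2315359/7 - 438) = 1/(-2318425/7) = -7/2318425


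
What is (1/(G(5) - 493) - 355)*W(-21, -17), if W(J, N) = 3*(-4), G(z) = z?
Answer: 519723/122 ≈ 4260.0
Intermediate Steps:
W(J, N) = -12
(1/(G(5) - 493) - 355)*W(-21, -17) = (1/(5 - 493) - 355)*(-12) = (1/(-488) - 355)*(-12) = (-1/488 - 355)*(-12) = -173241/488*(-12) = 519723/122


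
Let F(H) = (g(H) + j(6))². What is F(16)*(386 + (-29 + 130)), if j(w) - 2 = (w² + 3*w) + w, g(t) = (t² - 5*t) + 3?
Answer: 28285447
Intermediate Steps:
g(t) = 3 + t² - 5*t
j(w) = 2 + w² + 4*w (j(w) = 2 + ((w² + 3*w) + w) = 2 + (w² + 4*w) = 2 + w² + 4*w)
F(H) = (65 + H² - 5*H)² (F(H) = ((3 + H² - 5*H) + (2 + 6² + 4*6))² = ((3 + H² - 5*H) + (2 + 36 + 24))² = ((3 + H² - 5*H) + 62)² = (65 + H² - 5*H)²)
F(16)*(386 + (-29 + 130)) = (65 + 16² - 5*16)²*(386 + (-29 + 130)) = (65 + 256 - 80)²*(386 + 101) = 241²*487 = 58081*487 = 28285447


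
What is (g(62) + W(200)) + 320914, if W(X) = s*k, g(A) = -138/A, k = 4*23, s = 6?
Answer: 9965377/31 ≈ 3.2146e+5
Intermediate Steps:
k = 92
W(X) = 552 (W(X) = 6*92 = 552)
(g(62) + W(200)) + 320914 = (-138/62 + 552) + 320914 = (-138*1/62 + 552) + 320914 = (-69/31 + 552) + 320914 = 17043/31 + 320914 = 9965377/31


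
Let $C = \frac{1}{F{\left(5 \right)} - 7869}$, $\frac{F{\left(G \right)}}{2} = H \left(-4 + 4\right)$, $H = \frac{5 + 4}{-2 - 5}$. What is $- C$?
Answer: $\frac{1}{7869} \approx 0.00012708$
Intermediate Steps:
$H = - \frac{9}{7}$ ($H = \frac{9}{-7} = 9 \left(- \frac{1}{7}\right) = - \frac{9}{7} \approx -1.2857$)
$F{\left(G \right)} = 0$ ($F{\left(G \right)} = 2 \left(- \frac{9 \left(-4 + 4\right)}{7}\right) = 2 \left(\left(- \frac{9}{7}\right) 0\right) = 2 \cdot 0 = 0$)
$C = - \frac{1}{7869}$ ($C = \frac{1}{0 - 7869} = \frac{1}{-7869} = - \frac{1}{7869} \approx -0.00012708$)
$- C = \left(-1\right) \left(- \frac{1}{7869}\right) = \frac{1}{7869}$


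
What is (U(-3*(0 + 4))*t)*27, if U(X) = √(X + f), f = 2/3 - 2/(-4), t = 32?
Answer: 144*I*√390 ≈ 2843.8*I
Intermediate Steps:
f = 7/6 (f = 2*(⅓) - 2*(-¼) = ⅔ + ½ = 7/6 ≈ 1.1667)
U(X) = √(7/6 + X) (U(X) = √(X + 7/6) = √(7/6 + X))
(U(-3*(0 + 4))*t)*27 = ((√(42 + 36*(-3*(0 + 4)))/6)*32)*27 = ((√(42 + 36*(-3*4))/6)*32)*27 = ((√(42 + 36*(-12))/6)*32)*27 = ((√(42 - 432)/6)*32)*27 = ((√(-390)/6)*32)*27 = (((I*√390)/6)*32)*27 = ((I*√390/6)*32)*27 = (16*I*√390/3)*27 = 144*I*√390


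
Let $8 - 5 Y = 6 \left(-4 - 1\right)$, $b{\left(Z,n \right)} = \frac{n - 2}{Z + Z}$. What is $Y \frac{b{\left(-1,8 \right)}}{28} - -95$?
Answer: $\frac{6593}{70} \approx 94.186$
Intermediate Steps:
$b{\left(Z,n \right)} = \frac{-2 + n}{2 Z}$
$Y = \frac{38}{5}$ ($Y = \frac{8}{5} - \frac{6 \left(-4 - 1\right)}{5} = \frac{8}{5} - \frac{6 \left(-5\right)}{5} = \frac{8}{5} - -6 = \frac{8}{5} + 6 = \frac{38}{5} \approx 7.6$)
$Y \frac{b{\left(-1,8 \right)}}{28} - -95 = \frac{38 \frac{\frac{1}{2} \frac{1}{-1} \left(-2 + 8\right)}{28}}{5} - -95 = \frac{38 \cdot \frac{1}{2} \left(-1\right) 6 \cdot \frac{1}{28}}{5} + 95 = \frac{38 \left(\left(-3\right) \frac{1}{28}\right)}{5} + 95 = \frac{38}{5} \left(- \frac{3}{28}\right) + 95 = - \frac{57}{70} + 95 = \frac{6593}{70}$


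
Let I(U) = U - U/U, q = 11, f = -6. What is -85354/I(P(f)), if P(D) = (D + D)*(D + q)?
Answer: 85354/61 ≈ 1399.2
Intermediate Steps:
P(D) = 2*D*(11 + D) (P(D) = (D + D)*(D + 11) = (2*D)*(11 + D) = 2*D*(11 + D))
I(U) = -1 + U (I(U) = U - 1*1 = U - 1 = -1 + U)
-85354/I(P(f)) = -85354/(-1 + 2*(-6)*(11 - 6)) = -85354/(-1 + 2*(-6)*5) = -85354/(-1 - 60) = -85354/(-61) = -85354*(-1/61) = 85354/61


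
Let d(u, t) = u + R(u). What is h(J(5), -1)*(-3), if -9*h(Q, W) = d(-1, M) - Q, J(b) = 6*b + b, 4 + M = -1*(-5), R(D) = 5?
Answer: -31/3 ≈ -10.333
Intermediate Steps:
M = 1 (M = -4 - 1*(-5) = -4 + 5 = 1)
J(b) = 7*b
d(u, t) = 5 + u (d(u, t) = u + 5 = 5 + u)
h(Q, W) = -4/9 + Q/9 (h(Q, W) = -((5 - 1) - Q)/9 = -(4 - Q)/9 = -4/9 + Q/9)
h(J(5), -1)*(-3) = (-4/9 + (7*5)/9)*(-3) = (-4/9 + (⅑)*35)*(-3) = (-4/9 + 35/9)*(-3) = (31/9)*(-3) = -31/3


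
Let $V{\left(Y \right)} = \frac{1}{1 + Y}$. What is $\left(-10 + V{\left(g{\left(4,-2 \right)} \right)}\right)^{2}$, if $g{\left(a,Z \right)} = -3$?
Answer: $\frac{441}{4} \approx 110.25$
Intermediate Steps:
$\left(-10 + V{\left(g{\left(4,-2 \right)} \right)}\right)^{2} = \left(-10 + \frac{1}{1 - 3}\right)^{2} = \left(-10 + \frac{1}{-2}\right)^{2} = \left(-10 - \frac{1}{2}\right)^{2} = \left(- \frac{21}{2}\right)^{2} = \frac{441}{4}$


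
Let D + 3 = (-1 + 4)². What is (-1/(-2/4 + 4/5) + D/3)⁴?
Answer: 256/81 ≈ 3.1605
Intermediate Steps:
D = 6 (D = -3 + (-1 + 4)² = -3 + 3² = -3 + 9 = 6)
(-1/(-2/4 + 4/5) + D/3)⁴ = (-1/(-2/4 + 4/5) + 6/3)⁴ = (-1/(-2*¼ + 4*(⅕)) + 6*(⅓))⁴ = (-1/(-½ + ⅘) + 2)⁴ = (-1/3/10 + 2)⁴ = (-1*10/3 + 2)⁴ = (-10/3 + 2)⁴ = (-4/3)⁴ = 256/81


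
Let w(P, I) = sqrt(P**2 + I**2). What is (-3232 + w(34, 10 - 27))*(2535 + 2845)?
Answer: -17388160 + 91460*sqrt(5) ≈ -1.7184e+7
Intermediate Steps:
w(P, I) = sqrt(I**2 + P**2)
(-3232 + w(34, 10 - 27))*(2535 + 2845) = (-3232 + sqrt((10 - 27)**2 + 34**2))*(2535 + 2845) = (-3232 + sqrt((-17)**2 + 1156))*5380 = (-3232 + sqrt(289 + 1156))*5380 = (-3232 + sqrt(1445))*5380 = (-3232 + 17*sqrt(5))*5380 = -17388160 + 91460*sqrt(5)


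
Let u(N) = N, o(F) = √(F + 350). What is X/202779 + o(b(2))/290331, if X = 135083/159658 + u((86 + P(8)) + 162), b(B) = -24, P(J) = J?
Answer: 13669177/10791763194 + √326/290331 ≈ 0.0013288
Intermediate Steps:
o(F) = √(350 + F)
X = 41007531/159658 (X = 135083/159658 + ((86 + 8) + 162) = 135083*(1/159658) + (94 + 162) = 135083/159658 + 256 = 41007531/159658 ≈ 256.85)
X/202779 + o(b(2))/290331 = (41007531/159658)/202779 + √(350 - 24)/290331 = (41007531/159658)*(1/202779) + √326*(1/290331) = 13669177/10791763194 + √326/290331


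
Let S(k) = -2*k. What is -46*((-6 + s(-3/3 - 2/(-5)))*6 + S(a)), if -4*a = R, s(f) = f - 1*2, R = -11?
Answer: 13133/5 ≈ 2626.6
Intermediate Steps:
s(f) = -2 + f (s(f) = f - 2 = -2 + f)
a = 11/4 (a = -¼*(-11) = 11/4 ≈ 2.7500)
-46*((-6 + s(-3/3 - 2/(-5)))*6 + S(a)) = -46*((-6 + (-2 + (-3/3 - 2/(-5))))*6 - 2*11/4) = -46*((-6 + (-2 + (-3*⅓ - 2*(-⅕))))*6 - 11/2) = -46*((-6 + (-2 + (-1 + ⅖)))*6 - 11/2) = -46*((-6 + (-2 - ⅗))*6 - 11/2) = -46*((-6 - 13/5)*6 - 11/2) = -46*(-43/5*6 - 11/2) = -46*(-258/5 - 11/2) = -46*(-571/10) = 13133/5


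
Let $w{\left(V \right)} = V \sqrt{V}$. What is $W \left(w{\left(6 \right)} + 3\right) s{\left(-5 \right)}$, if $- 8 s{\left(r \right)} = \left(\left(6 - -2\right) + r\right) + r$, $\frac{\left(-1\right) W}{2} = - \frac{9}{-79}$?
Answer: $- \frac{27}{158} - \frac{27 \sqrt{6}}{79} \approx -1.0081$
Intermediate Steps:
$w{\left(V \right)} = V^{\frac{3}{2}}$
$W = - \frac{18}{79}$ ($W = - 2 \left(- \frac{9}{-79}\right) = - 2 \left(\left(-9\right) \left(- \frac{1}{79}\right)\right) = \left(-2\right) \frac{9}{79} = - \frac{18}{79} \approx -0.22785$)
$s{\left(r \right)} = -1 - \frac{r}{4}$ ($s{\left(r \right)} = - \frac{\left(\left(6 - -2\right) + r\right) + r}{8} = - \frac{\left(\left(6 + 2\right) + r\right) + r}{8} = - \frac{\left(8 + r\right) + r}{8} = - \frac{8 + 2 r}{8} = -1 - \frac{r}{4}$)
$W \left(w{\left(6 \right)} + 3\right) s{\left(-5 \right)} = - \frac{18 \left(6^{\frac{3}{2}} + 3\right) \left(-1 - - \frac{5}{4}\right)}{79} = - \frac{18 \left(6 \sqrt{6} + 3\right) \left(-1 + \frac{5}{4}\right)}{79} = - \frac{18 \left(3 + 6 \sqrt{6}\right) \frac{1}{4}}{79} = - \frac{18 \left(\frac{3}{4} + \frac{3 \sqrt{6}}{2}\right)}{79} = - \frac{27}{158} - \frac{27 \sqrt{6}}{79}$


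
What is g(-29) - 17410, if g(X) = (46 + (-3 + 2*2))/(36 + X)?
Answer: -121823/7 ≈ -17403.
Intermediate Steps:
g(X) = 47/(36 + X) (g(X) = (46 + (-3 + 4))/(36 + X) = (46 + 1)/(36 + X) = 47/(36 + X))
g(-29) - 17410 = 47/(36 - 29) - 17410 = 47/7 - 17410 = -121823/7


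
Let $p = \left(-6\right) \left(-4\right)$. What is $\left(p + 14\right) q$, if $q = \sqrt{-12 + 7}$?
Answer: $38 i \sqrt{5} \approx 84.971 i$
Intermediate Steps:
$p = 24$
$q = i \sqrt{5}$ ($q = \sqrt{-5} = i \sqrt{5} \approx 2.2361 i$)
$\left(p + 14\right) q = \left(24 + 14\right) i \sqrt{5} = 38 i \sqrt{5}$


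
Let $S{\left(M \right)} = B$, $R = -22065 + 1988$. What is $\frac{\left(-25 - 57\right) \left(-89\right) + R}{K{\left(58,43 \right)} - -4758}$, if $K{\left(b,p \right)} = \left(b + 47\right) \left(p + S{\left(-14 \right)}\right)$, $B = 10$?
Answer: $- \frac{12779}{10323} \approx -1.2379$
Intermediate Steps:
$R = -20077$
$S{\left(M \right)} = 10$
$K{\left(b,p \right)} = \left(10 + p\right) \left(47 + b\right)$ ($K{\left(b,p \right)} = \left(b + 47\right) \left(p + 10\right) = \left(47 + b\right) \left(10 + p\right) = \left(10 + p\right) \left(47 + b\right)$)
$\frac{\left(-25 - 57\right) \left(-89\right) + R}{K{\left(58,43 \right)} - -4758} = \frac{\left(-25 - 57\right) \left(-89\right) - 20077}{\left(470 + 10 \cdot 58 + 47 \cdot 43 + 58 \cdot 43\right) - -4758} = \frac{\left(-82\right) \left(-89\right) - 20077}{\left(470 + 580 + 2021 + 2494\right) + 4758} = \frac{7298 - 20077}{5565 + 4758} = - \frac{12779}{10323}$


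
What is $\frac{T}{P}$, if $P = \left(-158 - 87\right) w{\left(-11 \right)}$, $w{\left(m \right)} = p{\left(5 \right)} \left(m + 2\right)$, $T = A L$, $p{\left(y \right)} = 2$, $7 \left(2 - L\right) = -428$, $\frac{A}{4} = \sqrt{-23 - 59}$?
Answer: $\frac{884 i \sqrt{82}}{15435} \approx 0.51862 i$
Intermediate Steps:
$A = 4 i \sqrt{82}$ ($A = 4 \sqrt{-23 - 59} = 4 \sqrt{-82} = 4 i \sqrt{82} \approx 36.222 i$)
$L = \frac{442}{7}$ ($L = 2 - - \frac{428}{7} = 2 + \frac{428}{7} = \frac{442}{7} \approx 63.143$)
$T = \frac{1768 i \sqrt{82}}{7}$ ($T = 4 i \sqrt{82} \cdot \frac{442}{7} = \frac{1768 i \sqrt{82}}{7} \approx 2287.1 i$)
$w{\left(m \right)} = 4 + 2 m$ ($w{\left(m \right)} = 2 \left(m + 2\right) = 2 \left(2 + m\right) = 4 + 2 m$)
$P = 4410$ ($P = \left(-158 - 87\right) \left(4 + 2 \left(-11\right)\right) = - 245 \left(4 - 22\right) = \left(-245\right) \left(-18\right) = 4410$)
$\frac{T}{P} = \frac{\frac{1768}{7} i \sqrt{82}}{4410} = \frac{1768 i \sqrt{82}}{7} \cdot \frac{1}{4410} = \frac{884 i \sqrt{82}}{15435}$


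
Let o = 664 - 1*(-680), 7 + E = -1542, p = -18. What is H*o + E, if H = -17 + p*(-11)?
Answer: 241715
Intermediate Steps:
E = -1549 (E = -7 - 1542 = -1549)
o = 1344 (o = 664 + 680 = 1344)
H = 181 (H = -17 - 18*(-11) = -17 + 198 = 181)
H*o + E = 181*1344 - 1549 = 243264 - 1549 = 241715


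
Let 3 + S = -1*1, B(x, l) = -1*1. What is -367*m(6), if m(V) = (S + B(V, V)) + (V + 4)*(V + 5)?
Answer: -38535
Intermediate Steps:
B(x, l) = -1
S = -4 (S = -3 - 1*1 = -3 - 1 = -4)
m(V) = -5 + (4 + V)*(5 + V) (m(V) = (-4 - 1) + (V + 4)*(V + 5) = -5 + (4 + V)*(5 + V))
-367*m(6) = -367*(15 + 6² + 9*6) = -367*(15 + 36 + 54) = -367*105 = -38535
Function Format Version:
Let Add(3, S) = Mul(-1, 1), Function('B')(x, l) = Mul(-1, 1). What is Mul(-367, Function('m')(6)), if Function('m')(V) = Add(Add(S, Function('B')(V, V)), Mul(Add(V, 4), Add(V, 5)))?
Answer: -38535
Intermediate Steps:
Function('B')(x, l) = -1
S = -4 (S = Add(-3, Mul(-1, 1)) = Add(-3, -1) = -4)
Function('m')(V) = Add(-5, Mul(Add(4, V), Add(5, V))) (Function('m')(V) = Add(Add(-4, -1), Mul(Add(V, 4), Add(V, 5))) = Add(-5, Mul(Add(4, V), Add(5, V))))
Mul(-367, Function('m')(6)) = Mul(-367, Add(15, Pow(6, 2), Mul(9, 6))) = Mul(-367, Add(15, 36, 54)) = Mul(-367, 105) = -38535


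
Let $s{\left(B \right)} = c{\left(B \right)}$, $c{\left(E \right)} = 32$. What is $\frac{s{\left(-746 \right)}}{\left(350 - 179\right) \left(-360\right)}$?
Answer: $- \frac{4}{7695} \approx -0.00051982$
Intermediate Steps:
$s{\left(B \right)} = 32$
$\frac{s{\left(-746 \right)}}{\left(350 - 179\right) \left(-360\right)} = \frac{32}{\left(350 - 179\right) \left(-360\right)} = \frac{32}{171 \left(-360\right)} = \frac{32}{-61560} = 32 \left(- \frac{1}{61560}\right) = - \frac{4}{7695}$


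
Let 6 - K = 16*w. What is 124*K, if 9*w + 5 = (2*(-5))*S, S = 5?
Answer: 115816/9 ≈ 12868.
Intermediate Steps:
w = -55/9 (w = -5/9 + ((2*(-5))*5)/9 = -5/9 + (-10*5)/9 = -5/9 + (1/9)*(-50) = -5/9 - 50/9 = -55/9 ≈ -6.1111)
K = 934/9 (K = 6 - 16*(-55)/9 = 6 - 1*(-880/9) = 6 + 880/9 = 934/9 ≈ 103.78)
124*K = 124*(934/9) = 115816/9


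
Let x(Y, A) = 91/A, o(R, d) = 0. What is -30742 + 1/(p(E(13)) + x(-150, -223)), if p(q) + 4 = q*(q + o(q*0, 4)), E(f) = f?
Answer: -1128354145/36704 ≈ -30742.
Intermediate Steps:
p(q) = -4 + q² (p(q) = -4 + q*(q + 0) = -4 + q*q = -4 + q²)
-30742 + 1/(p(E(13)) + x(-150, -223)) = -30742 + 1/((-4 + 13²) + 91/(-223)) = -30742 + 1/((-4 + 169) + 91*(-1/223)) = -30742 + 1/(165 - 91/223) = -30742 + 1/(36704/223) = -30742 + 223/36704 = -1128354145/36704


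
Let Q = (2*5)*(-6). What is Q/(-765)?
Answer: 4/51 ≈ 0.078431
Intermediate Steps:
Q = -60 (Q = 10*(-6) = -60)
Q/(-765) = -60/(-765) = -60*(-1/765) = 4/51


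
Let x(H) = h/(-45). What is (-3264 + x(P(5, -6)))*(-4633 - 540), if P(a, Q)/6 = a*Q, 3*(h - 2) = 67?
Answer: 2279808349/135 ≈ 1.6887e+7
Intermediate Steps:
h = 73/3 (h = 2 + (1/3)*67 = 2 + 67/3 = 73/3 ≈ 24.333)
P(a, Q) = 6*Q*a (P(a, Q) = 6*(a*Q) = 6*(Q*a) = 6*Q*a)
x(H) = -73/135 (x(H) = (73/3)/(-45) = (73/3)*(-1/45) = -73/135)
(-3264 + x(P(5, -6)))*(-4633 - 540) = (-3264 - 73/135)*(-4633 - 540) = -440713/135*(-5173) = 2279808349/135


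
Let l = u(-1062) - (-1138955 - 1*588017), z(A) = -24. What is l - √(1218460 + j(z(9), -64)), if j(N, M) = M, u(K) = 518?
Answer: 1727490 - 2*√304599 ≈ 1.7264e+6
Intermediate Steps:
l = 1727490 (l = 518 - (-1138955 - 1*588017) = 518 - (-1138955 - 588017) = 518 - 1*(-1726972) = 518 + 1726972 = 1727490)
l - √(1218460 + j(z(9), -64)) = 1727490 - √(1218460 - 64) = 1727490 - √1218396 = 1727490 - 2*√304599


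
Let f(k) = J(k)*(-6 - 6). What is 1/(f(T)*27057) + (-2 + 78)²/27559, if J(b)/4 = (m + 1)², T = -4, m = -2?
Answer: 7501471577/35791865424 ≈ 0.20959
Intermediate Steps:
J(b) = 4 (J(b) = 4*(-2 + 1)² = 4*(-1)² = 4*1 = 4)
f(k) = -48 (f(k) = 4*(-6 - 6) = 4*(-12) = -48)
1/(f(T)*27057) + (-2 + 78)²/27559 = 1/(-48*27057) + (-2 + 78)²/27559 = -1/48*1/27057 + 76²*(1/27559) = -1/1298736 + 5776*(1/27559) = -1/1298736 + 5776/27559 = 7501471577/35791865424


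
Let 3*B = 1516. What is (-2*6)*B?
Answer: -6064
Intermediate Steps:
B = 1516/3 (B = (⅓)*1516 = 1516/3 ≈ 505.33)
(-2*6)*B = -2*6*(1516/3) = -12*1516/3 = -6064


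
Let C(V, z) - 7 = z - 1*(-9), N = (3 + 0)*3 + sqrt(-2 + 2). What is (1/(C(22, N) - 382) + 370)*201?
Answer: 8849963/119 ≈ 74369.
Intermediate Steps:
N = 9 (N = 3*3 + sqrt(0) = 9 + 0 = 9)
C(V, z) = 16 + z (C(V, z) = 7 + (z - 1*(-9)) = 7 + (z + 9) = 7 + (9 + z) = 16 + z)
(1/(C(22, N) - 382) + 370)*201 = (1/((16 + 9) - 382) + 370)*201 = (1/(25 - 382) + 370)*201 = (1/(-357) + 370)*201 = (-1/357 + 370)*201 = (132089/357)*201 = 8849963/119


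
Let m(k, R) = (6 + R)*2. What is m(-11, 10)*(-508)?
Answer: -16256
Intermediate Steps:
m(k, R) = 12 + 2*R
m(-11, 10)*(-508) = (12 + 2*10)*(-508) = (12 + 20)*(-508) = 32*(-508) = -16256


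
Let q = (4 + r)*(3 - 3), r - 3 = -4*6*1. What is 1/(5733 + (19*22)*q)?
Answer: 1/5733 ≈ 0.00017443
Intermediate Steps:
r = -21 (r = 3 - 4*6*1 = 3 - 24*1 = 3 - 24 = -21)
q = 0 (q = (4 - 21)*(3 - 3) = -17*0 = 0)
1/(5733 + (19*22)*q) = 1/(5733 + (19*22)*0) = 1/(5733 + 418*0) = 1/(5733 + 0) = 1/5733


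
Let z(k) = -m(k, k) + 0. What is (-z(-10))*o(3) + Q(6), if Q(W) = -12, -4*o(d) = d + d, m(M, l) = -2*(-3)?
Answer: -21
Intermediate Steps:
m(M, l) = 6
o(d) = -d/2 (o(d) = -(d + d)/4 = -d/2)
z(k) = -6 (z(k) = -1*6 + 0 = -6 + 0 = -6)
(-z(-10))*o(3) + Q(6) = (-1*(-6))*(-½*3) - 12 = 6*(-3/2) - 12 = -9 - 12 = -21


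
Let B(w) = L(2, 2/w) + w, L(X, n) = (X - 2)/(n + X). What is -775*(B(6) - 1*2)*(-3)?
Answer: 9300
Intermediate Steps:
L(X, n) = (-2 + X)/(X + n)
B(w) = w (B(w) = (-2 + 2)/(2 + 2/w) + w = 0/(2 + 2/w) + w = 0 + w = w)
-775*(B(6) - 1*2)*(-3) = -775*(6 - 1*2)*(-3) = -775*(6 - 2)*(-3) = -3100*(-3) = -775*(-12) = 9300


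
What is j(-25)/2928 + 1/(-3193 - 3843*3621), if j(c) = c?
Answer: -53078069/6216474864 ≈ -0.0085383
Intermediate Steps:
j(-25)/2928 + 1/(-3193 - 3843*3621) = -25/2928 + 1/(-3193 - 3843*3621) = -25*1/2928 + (1/3621)/(-7036) = -25/2928 - 1/7036*1/3621 = -25/2928 - 1/25477356 = -53078069/6216474864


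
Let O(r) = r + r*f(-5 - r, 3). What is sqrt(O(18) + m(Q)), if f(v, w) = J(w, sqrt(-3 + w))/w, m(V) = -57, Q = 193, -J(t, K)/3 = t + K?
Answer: I*sqrt(93) ≈ 9.6436*I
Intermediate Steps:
J(t, K) = -3*K - 3*t (J(t, K) = -3*(t + K) = -3*(K + t) = -3*K - 3*t)
f(v, w) = (-3*w - 3*sqrt(-3 + w))/w (f(v, w) = (-3*sqrt(-3 + w) - 3*w)/w = (-3*w - 3*sqrt(-3 + w))/w)
O(r) = -2*r (O(r) = r + r*(-3 - 3*sqrt(-3 + 3)/3) = r + r*(-3 - 3*1/3*sqrt(0)) = r + r*(-3 - 3*1/3*0) = r + r*(-3 + 0) = r + r*(-3) = r - 3*r = -2*r)
sqrt(O(18) + m(Q)) = sqrt(-2*18 - 57) = sqrt(-36 - 57) = sqrt(-93) = I*sqrt(93)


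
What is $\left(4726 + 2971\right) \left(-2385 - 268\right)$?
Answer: $-20420141$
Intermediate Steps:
$\left(4726 + 2971\right) \left(-2385 - 268\right) = 7697 \left(-2385 - 268\right) = 7697 \left(-2653\right) = -20420141$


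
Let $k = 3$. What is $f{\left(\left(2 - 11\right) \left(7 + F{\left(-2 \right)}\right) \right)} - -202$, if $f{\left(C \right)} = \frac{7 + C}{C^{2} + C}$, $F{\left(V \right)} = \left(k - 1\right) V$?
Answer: $\frac{70892}{351} \approx 201.97$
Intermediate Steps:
$F{\left(V \right)} = 2 V$ ($F{\left(V \right)} = \left(3 - 1\right) V = 2 V$)
$f{\left(C \right)} = \frac{7 + C}{C + C^{2}}$
$f{\left(\left(2 - 11\right) \left(7 + F{\left(-2 \right)}\right) \right)} - -202 = \frac{7 + \left(2 - 11\right) \left(7 + 2 \left(-2\right)\right)}{\left(2 - 11\right) \left(7 + 2 \left(-2\right)\right) \left(1 + \left(2 - 11\right) \left(7 + 2 \left(-2\right)\right)\right)} - -202 = \frac{7 - 9 \left(7 - 4\right)}{- 9 \left(7 - 4\right) \left(1 - 9 \left(7 - 4\right)\right)} + 202 = \frac{7 - 27}{\left(-9\right) 3 \left(1 - 27\right)} + 202 = \frac{7 - 27}{\left(-27\right) \left(1 - 27\right)} + 202 = \left(- \frac{1}{27}\right) \frac{1}{-26} \left(-20\right) + 202 = \left(- \frac{1}{27}\right) \left(- \frac{1}{26}\right) \left(-20\right) + 202 = - \frac{10}{351} + 202 = \frac{70892}{351}$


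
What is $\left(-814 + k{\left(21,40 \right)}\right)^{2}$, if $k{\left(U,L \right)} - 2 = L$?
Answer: $595984$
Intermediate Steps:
$k{\left(U,L \right)} = 2 + L$
$\left(-814 + k{\left(21,40 \right)}\right)^{2} = \left(-814 + \left(2 + 40\right)\right)^{2} = \left(-814 + 42\right)^{2} = \left(-772\right)^{2} = 595984$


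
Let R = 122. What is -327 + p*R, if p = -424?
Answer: -52055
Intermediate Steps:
-327 + p*R = -327 - 424*122 = -327 - 51728 = -52055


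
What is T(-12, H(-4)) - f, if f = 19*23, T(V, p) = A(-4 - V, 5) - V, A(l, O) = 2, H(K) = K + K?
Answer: -423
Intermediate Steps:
H(K) = 2*K
T(V, p) = 2 - V
f = 437
T(-12, H(-4)) - f = (2 - 1*(-12)) - 1*437 = (2 + 12) - 437 = 14 - 437 = -423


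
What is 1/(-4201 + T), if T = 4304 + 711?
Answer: 1/814 ≈ 0.0012285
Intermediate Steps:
T = 5015
1/(-4201 + T) = 1/(-4201 + 5015) = 1/814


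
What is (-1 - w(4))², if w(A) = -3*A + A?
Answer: 49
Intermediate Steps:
w(A) = -2*A
(-1 - w(4))² = (-1 - (-2)*4)² = (-1 - 1*(-8))² = (-1 + 8)² = 7² = 49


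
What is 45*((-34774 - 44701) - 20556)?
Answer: -4501395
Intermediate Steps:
45*((-34774 - 44701) - 20556) = 45*(-79475 - 20556) = 45*(-100031) = -4501395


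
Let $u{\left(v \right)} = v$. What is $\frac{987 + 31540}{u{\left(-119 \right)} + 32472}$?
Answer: $\frac{32527}{32353} \approx 1.0054$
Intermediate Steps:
$\frac{987 + 31540}{u{\left(-119 \right)} + 32472} = \frac{987 + 31540}{-119 + 32472} = \frac{32527}{32353}$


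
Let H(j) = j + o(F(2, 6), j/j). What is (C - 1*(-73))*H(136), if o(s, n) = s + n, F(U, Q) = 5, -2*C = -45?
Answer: 13561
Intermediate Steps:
C = 45/2 (C = -½*(-45) = 45/2 ≈ 22.500)
o(s, n) = n + s
H(j) = 6 + j (H(j) = j + (j/j + 5) = j + (1 + 5) = j + 6 = 6 + j)
(C - 1*(-73))*H(136) = (45/2 - 1*(-73))*(6 + 136) = (45/2 + 73)*142 = (191/2)*142 = 13561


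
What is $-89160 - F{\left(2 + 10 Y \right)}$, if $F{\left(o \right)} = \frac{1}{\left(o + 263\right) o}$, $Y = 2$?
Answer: $- \frac{559033201}{6270} \approx -89160.0$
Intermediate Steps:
$F{\left(o \right)} = \frac{1}{o \left(263 + o\right)}$ ($F{\left(o \right)} = \frac{1}{\left(263 + o\right) o} = \frac{1}{o \left(263 + o\right)}$)
$-89160 - F{\left(2 + 10 Y \right)} = -89160 - \frac{1}{\left(2 + 10 \cdot 2\right) \left(263 + \left(2 + 10 \cdot 2\right)\right)} = -89160 - \frac{1}{\left(2 + 20\right) \left(263 + \left(2 + 20\right)\right)} = -89160 - \frac{1}{22 \left(263 + 22\right)} = -89160 - \frac{1}{22 \cdot 285} = -89160 - \frac{1}{22} \cdot \frac{1}{285} = -89160 - \frac{1}{6270} = - \frac{559033201}{6270}$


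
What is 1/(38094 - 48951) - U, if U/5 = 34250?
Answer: -1859261251/10857 ≈ -1.7125e+5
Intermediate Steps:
U = 171250 (U = 5*34250 = 171250)
1/(38094 - 48951) - U = 1/(38094 - 48951) - 1*171250 = 1/(-10857) - 171250 = -1/10857 - 171250 = -1859261251/10857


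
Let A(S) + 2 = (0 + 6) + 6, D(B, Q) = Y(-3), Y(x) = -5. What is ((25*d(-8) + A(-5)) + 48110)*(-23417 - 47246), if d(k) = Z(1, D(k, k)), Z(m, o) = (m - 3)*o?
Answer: -3417969310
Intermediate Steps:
D(B, Q) = -5
Z(m, o) = o*(-3 + m) (Z(m, o) = (-3 + m)*o = o*(-3 + m))
d(k) = 10 (d(k) = -5*(-3 + 1) = -5*(-2) = 10)
A(S) = 10 (A(S) = -2 + ((0 + 6) + 6) = -2 + (6 + 6) = -2 + 12 = 10)
((25*d(-8) + A(-5)) + 48110)*(-23417 - 47246) = ((25*10 + 10) + 48110)*(-23417 - 47246) = ((250 + 10) + 48110)*(-70663) = (260 + 48110)*(-70663) = 48370*(-70663) = -3417969310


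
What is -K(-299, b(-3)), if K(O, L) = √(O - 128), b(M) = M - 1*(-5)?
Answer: -I*√427 ≈ -20.664*I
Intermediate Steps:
b(M) = 5 + M (b(M) = M + 5 = 5 + M)
K(O, L) = √(-128 + O)
-K(-299, b(-3)) = -√(-128 - 299) = -√(-427) = -I*√427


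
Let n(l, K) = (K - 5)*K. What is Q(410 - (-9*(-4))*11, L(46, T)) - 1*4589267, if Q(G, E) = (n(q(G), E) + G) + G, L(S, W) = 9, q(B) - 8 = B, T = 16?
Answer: -4589203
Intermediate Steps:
q(B) = 8 + B
n(l, K) = K*(-5 + K) (n(l, K) = (-5 + K)*K = K*(-5 + K))
Q(G, E) = 2*G + E*(-5 + E) (Q(G, E) = (E*(-5 + E) + G) + G = (G + E*(-5 + E)) + G = 2*G + E*(-5 + E))
Q(410 - (-9*(-4))*11, L(46, T)) - 1*4589267 = (2*(410 - (-9*(-4))*11) + 9*(-5 + 9)) - 1*4589267 = (2*(410 - 36*11) + 9*4) - 4589267 = (2*(410 - 1*396) + 36) - 4589267 = (2*(410 - 396) + 36) - 4589267 = (2*14 + 36) - 4589267 = (28 + 36) - 4589267 = 64 - 4589267 = -4589203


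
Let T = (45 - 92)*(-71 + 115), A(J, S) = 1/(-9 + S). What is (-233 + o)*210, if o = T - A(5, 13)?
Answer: -966525/2 ≈ -4.8326e+5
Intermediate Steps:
T = -2068 (T = -47*44 = -2068)
o = -8273/4 (o = -2068 - 1/(-9 + 13) = -2068 - 1/4 = -2068 - 1*¼ = -2068 - ¼ = -8273/4 ≈ -2068.3)
(-233 + o)*210 = (-233 - 8273/4)*210 = -9205/4*210 = -966525/2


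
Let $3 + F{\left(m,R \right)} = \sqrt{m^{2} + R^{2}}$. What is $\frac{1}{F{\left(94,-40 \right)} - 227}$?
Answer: $- \frac{115}{21232} - \frac{\sqrt{2609}}{21232} \approx -0.0078221$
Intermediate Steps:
$F{\left(m,R \right)} = -3 + \sqrt{R^{2} + m^{2}}$ ($F{\left(m,R \right)} = -3 + \sqrt{m^{2} + R^{2}} = -3 + \sqrt{R^{2} + m^{2}}$)
$\frac{1}{F{\left(94,-40 \right)} - 227} = \frac{1}{\left(-3 + \sqrt{\left(-40\right)^{2} + 94^{2}}\right) - 227} = \frac{1}{\left(-3 + \sqrt{1600 + 8836}\right) - 227} = \frac{1}{\left(-3 + \sqrt{10436}\right) - 227} = \frac{1}{\left(-3 + 2 \sqrt{2609}\right) - 227} = \frac{1}{-230 + 2 \sqrt{2609}}$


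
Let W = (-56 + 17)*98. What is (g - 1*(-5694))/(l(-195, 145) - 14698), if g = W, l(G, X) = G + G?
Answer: -117/943 ≈ -0.12407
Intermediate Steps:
l(G, X) = 2*G
W = -3822 (W = -39*98 = -3822)
g = -3822
(g - 1*(-5694))/(l(-195, 145) - 14698) = (-3822 - 1*(-5694))/(2*(-195) - 14698) = (-3822 + 5694)/(-390 - 14698) = 1872/(-15088) = 1872*(-1/15088) = -117/943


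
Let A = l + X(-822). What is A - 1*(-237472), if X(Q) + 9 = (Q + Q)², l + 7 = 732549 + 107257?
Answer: 3779998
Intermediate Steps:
l = 839799 (l = -7 + (732549 + 107257) = -7 + 839806 = 839799)
X(Q) = -9 + 4*Q² (X(Q) = -9 + (Q + Q)² = -9 + (2*Q)² = -9 + 4*Q²)
A = 3542526 (A = 839799 + (-9 + 4*(-822)²) = 839799 + (-9 + 4*675684) = 839799 + (-9 + 2702736) = 839799 + 2702727 = 3542526)
A - 1*(-237472) = 3542526 - 1*(-237472) = 3542526 + 237472 = 3779998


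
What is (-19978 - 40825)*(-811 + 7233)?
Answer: -390476866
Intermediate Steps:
(-19978 - 40825)*(-811 + 7233) = -60803*6422 = -390476866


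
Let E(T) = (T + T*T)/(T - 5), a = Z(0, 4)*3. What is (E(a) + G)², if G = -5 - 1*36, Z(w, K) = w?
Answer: 1681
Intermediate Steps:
a = 0 (a = 0*3 = 0)
G = -41 (G = -5 - 36 = -41)
E(T) = (T + T²)/(-5 + T)
(E(a) + G)² = (0*(1 + 0)/(-5 + 0) - 41)² = (0*1/(-5) - 41)² = (0*(-⅕)*1 - 41)² = (0 - 41)² = (-41)² = 1681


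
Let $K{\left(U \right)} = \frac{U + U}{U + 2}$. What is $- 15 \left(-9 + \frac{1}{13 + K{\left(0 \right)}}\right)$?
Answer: $\frac{1740}{13} \approx 133.85$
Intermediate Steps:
$K{\left(U \right)} = \frac{2 U}{2 + U}$
$- 15 \left(-9 + \frac{1}{13 + K{\left(0 \right)}}\right) = - 15 \left(-9 + \frac{1}{13 + 2 \cdot 0 \frac{1}{2 + 0}}\right) = - 15 \left(-9 + \frac{1}{13 + 2 \cdot 0 \cdot \frac{1}{2}}\right) = - 15 \left(-9 + \frac{1}{13 + 0}\right) = - 15 \left(-9 + \frac{1}{13}\right) = \left(-15\right) \left(- \frac{116}{13}\right) = \frac{1740}{13}$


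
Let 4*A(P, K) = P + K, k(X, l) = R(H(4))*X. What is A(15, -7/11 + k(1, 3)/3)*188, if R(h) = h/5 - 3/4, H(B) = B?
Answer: 446077/660 ≈ 675.87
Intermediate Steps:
R(h) = -¾ + h/5 (R(h) = h*(⅕) - 3*¼ = h/5 - ¾ = -¾ + h/5)
k(X, l) = X/20 (k(X, l) = (-¾ + (⅕)*4)*X = (-¾ + ⅘)*X = X/20)
A(P, K) = K/4 + P/4 (A(P, K) = (P + K)/4 = (K + P)/4 = K/4 + P/4)
A(15, -7/11 + k(1, 3)/3)*188 = ((-7/11 + ((1/20)*1)/3)/4 + (¼)*15)*188 = ((-7*1/11 + (1/20)*(⅓))/4 + 15/4)*188 = ((-7/11 + 1/60)/4 + 15/4)*188 = ((¼)*(-409/660) + 15/4)*188 = (-409/2640 + 15/4)*188 = (9491/2640)*188 = 446077/660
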